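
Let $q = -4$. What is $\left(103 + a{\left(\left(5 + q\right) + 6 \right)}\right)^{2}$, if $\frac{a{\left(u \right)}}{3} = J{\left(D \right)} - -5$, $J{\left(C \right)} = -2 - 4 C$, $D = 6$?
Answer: $1600$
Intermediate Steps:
$J{\left(C \right)} = -2 - 4 C$
$a{\left(u \right)} = -63$ ($a{\left(u \right)} = 3 \left(\left(-2 - 24\right) - -5\right) = 3 \left(\left(-2 - 24\right) + 5\right) = 3 \left(-26 + 5\right) = 3 \left(-21\right) = -63$)
$\left(103 + a{\left(\left(5 + q\right) + 6 \right)}\right)^{2} = \left(103 - 63\right)^{2} = 40^{2} = 1600$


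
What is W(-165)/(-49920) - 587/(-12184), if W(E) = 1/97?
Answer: 355297837/7374731520 ≈ 0.048178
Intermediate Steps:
W(E) = 1/97
W(-165)/(-49920) - 587/(-12184) = (1/97)/(-49920) - 587/(-12184) = (1/97)*(-1/49920) - 587*(-1/12184) = -1/4842240 + 587/12184 = 355297837/7374731520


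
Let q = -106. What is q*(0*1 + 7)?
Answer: -742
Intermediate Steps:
q*(0*1 + 7) = -106*(0*1 + 7) = -106*(0 + 7) = -106*7 = -742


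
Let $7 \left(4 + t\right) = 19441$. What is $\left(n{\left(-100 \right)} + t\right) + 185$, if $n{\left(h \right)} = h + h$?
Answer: $\frac{19308}{7} \approx 2758.3$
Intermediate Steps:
$n{\left(h \right)} = 2 h$
$t = \frac{19413}{7}$ ($t = -4 + \frac{1}{7} \cdot 19441 = -4 + \frac{19441}{7} = \frac{19413}{7} \approx 2773.3$)
$\left(n{\left(-100 \right)} + t\right) + 185 = \left(2 \left(-100\right) + \frac{19413}{7}\right) + 185 = \left(-200 + \frac{19413}{7}\right) + 185 = \frac{18013}{7} + 185 = \frac{19308}{7}$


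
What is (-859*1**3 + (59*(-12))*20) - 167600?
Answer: -182619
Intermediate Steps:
(-859*1**3 + (59*(-12))*20) - 167600 = (-859*1 - 708*20) - 167600 = (-859 - 14160) - 167600 = -15019 - 167600 = -182619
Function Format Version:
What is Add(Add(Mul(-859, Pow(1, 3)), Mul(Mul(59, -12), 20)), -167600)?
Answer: -182619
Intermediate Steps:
Add(Add(Mul(-859, Pow(1, 3)), Mul(Mul(59, -12), 20)), -167600) = Add(Add(Mul(-859, 1), Mul(-708, 20)), -167600) = Add(Add(-859, -14160), -167600) = Add(-15019, -167600) = -182619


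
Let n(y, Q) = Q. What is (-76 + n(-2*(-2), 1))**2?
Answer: 5625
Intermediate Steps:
(-76 + n(-2*(-2), 1))**2 = (-76 + 1)**2 = (-75)**2 = 5625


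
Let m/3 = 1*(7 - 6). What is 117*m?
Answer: 351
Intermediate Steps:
m = 3 (m = 3*(1*(7 - 6)) = 3*(1*1) = 3*1 = 3)
117*m = 117*3 = 351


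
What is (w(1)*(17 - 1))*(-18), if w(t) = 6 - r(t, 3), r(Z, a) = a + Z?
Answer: -576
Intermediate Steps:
r(Z, a) = Z + a
w(t) = 3 - t (w(t) = 6 - (t + 3) = 6 - (3 + t) = 6 + (-3 - t) = 3 - t)
(w(1)*(17 - 1))*(-18) = ((3 - 1*1)*(17 - 1))*(-18) = ((3 - 1)*16)*(-18) = (2*16)*(-18) = 32*(-18) = -576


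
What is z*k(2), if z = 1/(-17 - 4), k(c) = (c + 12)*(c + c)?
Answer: -8/3 ≈ -2.6667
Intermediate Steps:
k(c) = 2*c*(12 + c) (k(c) = (12 + c)*(2*c) = 2*c*(12 + c))
z = -1/21 (z = 1/(-21) = -1/21 ≈ -0.047619)
z*k(2) = -2*2*(12 + 2)/21 = -2*2*14/21 = -1/21*56 = -8/3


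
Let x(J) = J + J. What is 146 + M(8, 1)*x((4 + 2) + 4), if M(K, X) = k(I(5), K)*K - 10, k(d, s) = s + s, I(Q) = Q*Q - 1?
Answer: 2506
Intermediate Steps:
I(Q) = -1 + Q² (I(Q) = Q² - 1 = -1 + Q²)
k(d, s) = 2*s
M(K, X) = -10 + 2*K² (M(K, X) = (2*K)*K - 10 = 2*K² - 10 = -10 + 2*K²)
x(J) = 2*J
146 + M(8, 1)*x((4 + 2) + 4) = 146 + (-10 + 2*8²)*(2*((4 + 2) + 4)) = 146 + (-10 + 2*64)*(2*(6 + 4)) = 146 + (-10 + 128)*(2*10) = 146 + 118*20 = 146 + 2360 = 2506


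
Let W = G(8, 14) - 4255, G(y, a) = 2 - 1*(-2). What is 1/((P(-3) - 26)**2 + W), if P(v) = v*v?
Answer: -1/3962 ≈ -0.00025240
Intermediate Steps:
P(v) = v**2
G(y, a) = 4 (G(y, a) = 2 + 2 = 4)
W = -4251 (W = 4 - 4255 = -4251)
1/((P(-3) - 26)**2 + W) = 1/(((-3)**2 - 26)**2 - 4251) = 1/((9 - 26)**2 - 4251) = 1/((-17)**2 - 4251) = 1/(289 - 4251) = 1/(-3962) = -1/3962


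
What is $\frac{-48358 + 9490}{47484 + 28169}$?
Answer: $- \frac{38868}{75653} \approx -0.51377$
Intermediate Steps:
$\frac{-48358 + 9490}{47484 + 28169} = - \frac{38868}{75653}$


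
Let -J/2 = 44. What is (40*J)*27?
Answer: -95040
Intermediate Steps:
J = -88 (J = -2*44 = -88)
(40*J)*27 = (40*(-88))*27 = -3520*27 = -95040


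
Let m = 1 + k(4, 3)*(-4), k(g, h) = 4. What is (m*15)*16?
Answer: -3600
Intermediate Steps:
m = -15 (m = 1 + 4*(-4) = 1 - 16 = -15)
(m*15)*16 = -15*15*16 = -225*16 = -3600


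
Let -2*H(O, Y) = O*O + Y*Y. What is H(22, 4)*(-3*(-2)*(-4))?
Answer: 6000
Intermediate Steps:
H(O, Y) = -O**2/2 - Y**2/2 (H(O, Y) = -(O*O + Y*Y)/2 = -(O**2 + Y**2)/2 = -O**2/2 - Y**2/2)
H(22, 4)*(-3*(-2)*(-4)) = (-1/2*22**2 - 1/2*4**2)*(-3*(-2)*(-4)) = (-1/2*484 - 1/2*16)*(6*(-4)) = (-242 - 8)*(-24) = -250*(-24) = 6000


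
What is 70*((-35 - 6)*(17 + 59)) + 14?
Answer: -218106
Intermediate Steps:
70*((-35 - 6)*(17 + 59)) + 14 = 70*(-41*76) + 14 = 70*(-3116) + 14 = -218120 + 14 = -218106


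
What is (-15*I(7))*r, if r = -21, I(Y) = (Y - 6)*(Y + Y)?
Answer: 4410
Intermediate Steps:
I(Y) = 2*Y*(-6 + Y) (I(Y) = (-6 + Y)*(2*Y) = 2*Y*(-6 + Y))
(-15*I(7))*r = -30*7*(-6 + 7)*(-21) = -30*7*(-21) = -15*14*(-21) = -210*(-21) = 4410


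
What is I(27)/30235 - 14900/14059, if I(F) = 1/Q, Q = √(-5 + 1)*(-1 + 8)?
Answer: -14900/14059 - I/423290 ≈ -1.0598 - 2.3624e-6*I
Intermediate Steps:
Q = 14*I (Q = √(-4)*7 = (2*I)*7 = 14*I ≈ 14.0*I)
I(F) = -I/14 (I(F) = 1/(14*I) = -I/14)
I(27)/30235 - 14900/14059 = -I/14/30235 - 14900/14059 = -I/14*(1/30235) - 14900*1/14059 = -I/423290 - 14900/14059 = -14900/14059 - I/423290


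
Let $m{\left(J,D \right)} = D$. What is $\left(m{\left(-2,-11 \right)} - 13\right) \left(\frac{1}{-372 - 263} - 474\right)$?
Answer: $\frac{7223784}{635} \approx 11376.0$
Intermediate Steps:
$\left(m{\left(-2,-11 \right)} - 13\right) \left(\frac{1}{-372 - 263} - 474\right) = \left(-11 - 13\right) \left(\frac{1}{-372 - 263} - 474\right) = - 24 \left(\frac{1}{-635} - 474\right) = - 24 \left(- \frac{1}{635} - 474\right) = \left(-24\right) \left(- \frac{300991}{635}\right) = \frac{7223784}{635}$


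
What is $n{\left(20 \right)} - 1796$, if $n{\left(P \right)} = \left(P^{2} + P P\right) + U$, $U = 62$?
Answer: $-934$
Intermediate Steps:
$n{\left(P \right)} = 62 + 2 P^{2}$ ($n{\left(P \right)} = \left(P^{2} + P P\right) + 62 = \left(P^{2} + P^{2}\right) + 62 = 2 P^{2} + 62 = 62 + 2 P^{2}$)
$n{\left(20 \right)} - 1796 = \left(62 + 2 \cdot 20^{2}\right) - 1796 = \left(62 + 2 \cdot 400\right) - 1796 = \left(62 + 800\right) - 1796 = 862 - 1796 = -934$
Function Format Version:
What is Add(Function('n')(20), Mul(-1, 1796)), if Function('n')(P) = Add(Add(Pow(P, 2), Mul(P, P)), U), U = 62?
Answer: -934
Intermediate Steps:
Function('n')(P) = Add(62, Mul(2, Pow(P, 2))) (Function('n')(P) = Add(Add(Pow(P, 2), Mul(P, P)), 62) = Add(Add(Pow(P, 2), Pow(P, 2)), 62) = Add(Mul(2, Pow(P, 2)), 62) = Add(62, Mul(2, Pow(P, 2))))
Add(Function('n')(20), Mul(-1, 1796)) = Add(Add(62, Mul(2, Pow(20, 2))), Mul(-1, 1796)) = Add(Add(62, Mul(2, 400)), -1796) = Add(Add(62, 800), -1796) = Add(862, -1796) = -934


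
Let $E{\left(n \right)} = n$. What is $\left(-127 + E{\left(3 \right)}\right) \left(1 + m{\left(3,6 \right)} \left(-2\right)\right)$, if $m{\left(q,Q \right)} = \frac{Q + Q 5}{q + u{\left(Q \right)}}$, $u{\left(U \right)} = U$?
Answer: $868$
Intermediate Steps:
$m{\left(q,Q \right)} = \frac{6 Q}{Q + q}$ ($m{\left(q,Q \right)} = \frac{Q + Q 5}{q + Q} = \frac{Q + 5 Q}{Q + q} = \frac{6 Q}{Q + q}$)
$\left(-127 + E{\left(3 \right)}\right) \left(1 + m{\left(3,6 \right)} \left(-2\right)\right) = \left(-127 + 3\right) \left(1 + 6 \cdot 6 \frac{1}{6 + 3} \left(-2\right)\right) = - 124 \left(1 + 6 \cdot 6 \cdot \frac{1}{9} \left(-2\right)\right) = - 124 \left(1 + 4 \left(-2\right)\right) = - 124 \left(1 - 8\right) = \left(-124\right) \left(-7\right) = 868$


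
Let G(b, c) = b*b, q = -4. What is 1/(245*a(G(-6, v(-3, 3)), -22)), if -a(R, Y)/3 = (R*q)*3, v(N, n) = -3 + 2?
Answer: 1/317520 ≈ 3.1494e-6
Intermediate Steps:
v(N, n) = -1
G(b, c) = b**2
a(R, Y) = 36*R (a(R, Y) = -3*R*(-4)*3 = -3*(-4*R)*3 = -(-36)*R = 36*R)
1/(245*a(G(-6, v(-3, 3)), -22)) = 1/(245*(36*(-6)**2)) = 1/(245*(36*36)) = 1/(245*1296) = 1/317520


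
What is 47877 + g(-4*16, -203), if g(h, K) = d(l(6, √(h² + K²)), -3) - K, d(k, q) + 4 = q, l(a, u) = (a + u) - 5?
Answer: 48073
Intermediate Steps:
l(a, u) = -5 + a + u
d(k, q) = -4 + q
g(h, K) = -7 - K (g(h, K) = (-4 - 3) - K = -7 - K)
47877 + g(-4*16, -203) = 47877 + (-7 - 1*(-203)) = 47877 + (-7 + 203) = 47877 + 196 = 48073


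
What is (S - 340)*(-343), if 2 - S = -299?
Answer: 13377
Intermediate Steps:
S = 301 (S = 2 - 1*(-299) = 2 + 299 = 301)
(S - 340)*(-343) = (301 - 340)*(-343) = -39*(-343) = 13377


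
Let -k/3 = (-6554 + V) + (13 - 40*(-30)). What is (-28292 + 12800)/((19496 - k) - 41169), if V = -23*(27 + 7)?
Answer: 7746/20021 ≈ 0.38689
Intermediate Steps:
V = -782 (V = -23*34 = -782)
k = 18369 (k = -3*((-6554 - 782) + (13 - 40*(-30))) = -3*(-7336 + (13 + 1200)) = -3*(-7336 + 1213) = -3*(-6123) = 18369)
(-28292 + 12800)/((19496 - k) - 41169) = (-28292 + 12800)/((19496 - 1*18369) - 41169) = -15492/((19496 - 18369) - 41169) = -15492/(1127 - 41169) = -15492/(-40042) = -15492*(-1/40042) = 7746/20021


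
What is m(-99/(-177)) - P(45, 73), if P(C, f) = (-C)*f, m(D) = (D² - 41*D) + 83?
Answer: 11645270/3481 ≈ 3345.4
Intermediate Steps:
m(D) = 83 + D² - 41*D
P(C, f) = -C*f
m(-99/(-177)) - P(45, 73) = (83 + (-99/(-177))² - (-4059)/(-177)) - (-1)*45*73 = (83 + (-99*(-1/177))² - (-4059)*(-1)/177) - 1*(-3285) = (83 + (33/59)² - 41*33/59) + 3285 = (83 + 1089/3481 - 1353/59) + 3285 = 210185/3481 + 3285 = 11645270/3481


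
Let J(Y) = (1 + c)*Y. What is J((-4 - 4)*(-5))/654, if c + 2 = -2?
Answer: -20/109 ≈ -0.18349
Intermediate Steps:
c = -4 (c = -2 - 2 = -4)
J(Y) = -3*Y (J(Y) = (1 - 4)*Y = -3*Y)
J((-4 - 4)*(-5))/654 = -3*(-4 - 4)*(-5)/654 = -(-24)*(-5)*(1/654) = -3*40*(1/654) = -120*1/654 = -20/109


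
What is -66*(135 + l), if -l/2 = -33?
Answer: -13266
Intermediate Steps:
l = 66 (l = -2*(-33) = 66)
-66*(135 + l) = -66*(135 + 66) = -66*201 = -13266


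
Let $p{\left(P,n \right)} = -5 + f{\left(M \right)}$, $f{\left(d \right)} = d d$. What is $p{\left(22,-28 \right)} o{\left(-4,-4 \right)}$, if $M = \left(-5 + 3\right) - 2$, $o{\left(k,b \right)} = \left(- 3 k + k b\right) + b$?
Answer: $264$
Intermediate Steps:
$o{\left(k,b \right)} = b - 3 k + b k$ ($o{\left(k,b \right)} = \left(- 3 k + b k\right) + b = b - 3 k + b k$)
$M = -4$ ($M = -2 - 2 = -4$)
$f{\left(d \right)} = d^{2}$
$p{\left(P,n \right)} = 11$ ($p{\left(P,n \right)} = -5 + \left(-4\right)^{2} = -5 + 16 = 11$)
$p{\left(22,-28 \right)} o{\left(-4,-4 \right)} = 11 \left(-4 - -12 - -16\right) = 11 \left(-4 + 12 + 16\right) = 11 \cdot 24 = 264$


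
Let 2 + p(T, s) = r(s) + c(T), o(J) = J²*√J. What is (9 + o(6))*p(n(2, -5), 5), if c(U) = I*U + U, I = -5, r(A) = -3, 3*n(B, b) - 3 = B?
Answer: -105 - 420*√6 ≈ -1133.8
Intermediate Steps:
n(B, b) = 1 + B/3
o(J) = J^(5/2)
c(U) = -4*U (c(U) = -5*U + U = -4*U)
p(T, s) = -5 - 4*T (p(T, s) = -2 + (-3 - 4*T) = -5 - 4*T)
(9 + o(6))*p(n(2, -5), 5) = (9 + 6^(5/2))*(-5 - 4*(1 + (⅓)*2)) = (9 + 36*√6)*(-5 - 4*(1 + ⅔)) = (9 + 36*√6)*(-5 - 4*5/3) = (9 + 36*√6)*(-5 - 20/3) = (9 + 36*√6)*(-35/3) = -105 - 420*√6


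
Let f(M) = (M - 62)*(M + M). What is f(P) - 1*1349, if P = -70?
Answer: 17131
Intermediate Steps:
f(M) = 2*M*(-62 + M) (f(M) = (-62 + M)*(2*M) = 2*M*(-62 + M))
f(P) - 1*1349 = 2*(-70)*(-62 - 70) - 1*1349 = 2*(-70)*(-132) - 1349 = 18480 - 1349 = 17131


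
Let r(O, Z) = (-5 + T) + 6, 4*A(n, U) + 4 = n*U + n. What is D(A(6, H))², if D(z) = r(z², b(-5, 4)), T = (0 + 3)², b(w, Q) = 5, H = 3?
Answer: 100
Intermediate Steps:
T = 9 (T = 3² = 9)
A(n, U) = -1 + n/4 + U*n/4 (A(n, U) = -1 + (n*U + n)/4 = -1 + (U*n + n)/4 = -1 + (n + U*n)/4 = -1 + (n/4 + U*n/4) = -1 + n/4 + U*n/4)
r(O, Z) = 10 (r(O, Z) = (-5 + 9) + 6 = 4 + 6 = 10)
D(z) = 10
D(A(6, H))² = 10² = 100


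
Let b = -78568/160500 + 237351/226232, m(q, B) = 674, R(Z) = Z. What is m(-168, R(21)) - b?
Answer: 6113194706069/9077559000 ≈ 673.44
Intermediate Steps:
b = 5080059931/9077559000 (b = -78568*1/160500 + 237351*(1/226232) = -19642/40125 + 237351/226232 = 5080059931/9077559000 ≈ 0.55963)
m(-168, R(21)) - b = 674 - 1*5080059931/9077559000 = 674 - 5080059931/9077559000 = 6113194706069/9077559000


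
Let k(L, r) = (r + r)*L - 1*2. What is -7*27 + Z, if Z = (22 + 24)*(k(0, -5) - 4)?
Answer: -465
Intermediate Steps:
k(L, r) = -2 + 2*L*r (k(L, r) = (2*r)*L - 2 = 2*L*r - 2 = -2 + 2*L*r)
Z = -276 (Z = (22 + 24)*((-2 + 2*0*(-5)) - 4) = 46*((-2 + 0) - 4) = 46*(-2 - 4) = 46*(-6) = -276)
-7*27 + Z = -7*27 - 276 = -189 - 276 = -465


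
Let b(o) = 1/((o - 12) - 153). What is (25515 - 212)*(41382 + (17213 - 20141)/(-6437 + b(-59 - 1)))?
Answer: 758271262377798/724163 ≈ 1.0471e+9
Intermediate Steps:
b(o) = 1/(-165 + o) (b(o) = 1/((-12 + o) - 153) = 1/(-165 + o))
(25515 - 212)*(41382 + (17213 - 20141)/(-6437 + b(-59 - 1))) = (25515 - 212)*(41382 + (17213 - 20141)/(-6437 + 1/(-165 + (-59 - 1)))) = 25303*(41382 - 2928/(-6437 + 1/(-165 - 60))) = 25303*(41382 - 2928/(-6437 + 1/(-225))) = 25303*(41382 - 2928/(-6437 - 1/225)) = 25303*(41382 - 2928/(-1448326/225)) = 25303*(41382 - 2928*(-225/1448326)) = 25303*(41382 + 329400/724163) = 25303*(29967642666/724163) = 758271262377798/724163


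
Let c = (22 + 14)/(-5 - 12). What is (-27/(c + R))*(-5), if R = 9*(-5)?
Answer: -255/89 ≈ -2.8652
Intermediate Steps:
c = -36/17 (c = 36/(-17) = 36*(-1/17) = -36/17 ≈ -2.1176)
R = -45
(-27/(c + R))*(-5) = (-27/(-36/17 - 45))*(-5) = (-27/(-801/17))*(-5) = -17/801*(-27)*(-5) = (51/89)*(-5) = -255/89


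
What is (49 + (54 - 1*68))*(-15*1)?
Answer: -525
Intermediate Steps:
(49 + (54 - 1*68))*(-15*1) = (49 + (54 - 68))*(-15) = (49 - 14)*(-15) = 35*(-15) = -525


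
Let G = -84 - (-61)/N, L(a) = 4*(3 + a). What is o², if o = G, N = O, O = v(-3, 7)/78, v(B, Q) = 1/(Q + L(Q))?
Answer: 49971025764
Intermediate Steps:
L(a) = 12 + 4*a
v(B, Q) = 1/(12 + 5*Q) (v(B, Q) = 1/(Q + (12 + 4*Q)) = 1/(12 + 5*Q))
O = 1/3666 (O = 1/((12 + 5*7)*78) = (1/78)/(12 + 35) = (1/78)/47 = (1/47)*(1/78) = 1/3666 ≈ 0.00027278)
N = 1/3666 ≈ 0.00027278
G = 223542 (G = -84 - (-61)/1/3666 = -84 - (-61)*3666 = -84 - 1*(-223626) = -84 + 223626 = 223542)
o = 223542
o² = 223542² = 49971025764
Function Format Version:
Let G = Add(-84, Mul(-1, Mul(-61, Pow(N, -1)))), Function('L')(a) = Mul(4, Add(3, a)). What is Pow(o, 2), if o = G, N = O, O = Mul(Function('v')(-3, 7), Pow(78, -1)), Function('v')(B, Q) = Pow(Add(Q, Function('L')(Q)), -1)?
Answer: 49971025764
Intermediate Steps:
Function('L')(a) = Add(12, Mul(4, a))
Function('v')(B, Q) = Pow(Add(12, Mul(5, Q)), -1) (Function('v')(B, Q) = Pow(Add(Q, Add(12, Mul(4, Q))), -1) = Pow(Add(12, Mul(5, Q)), -1))
O = Rational(1, 3666) (O = Mul(Pow(Add(12, Mul(5, 7)), -1), Pow(78, -1)) = Mul(Pow(Add(12, 35), -1), Rational(1, 78)) = Mul(Pow(47, -1), Rational(1, 78)) = Mul(Rational(1, 47), Rational(1, 78)) = Rational(1, 3666) ≈ 0.00027278)
N = Rational(1, 3666) ≈ 0.00027278
G = 223542 (G = Add(-84, Mul(-1, Mul(-61, Pow(Rational(1, 3666), -1)))) = Add(-84, Mul(-1, Mul(-61, 3666))) = Add(-84, Mul(-1, -223626)) = Add(-84, 223626) = 223542)
o = 223542
Pow(o, 2) = Pow(223542, 2) = 49971025764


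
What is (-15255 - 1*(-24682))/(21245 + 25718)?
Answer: 9427/46963 ≈ 0.20073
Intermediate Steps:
(-15255 - 1*(-24682))/(21245 + 25718) = (-15255 + 24682)/46963 = 9427*(1/46963) = 9427/46963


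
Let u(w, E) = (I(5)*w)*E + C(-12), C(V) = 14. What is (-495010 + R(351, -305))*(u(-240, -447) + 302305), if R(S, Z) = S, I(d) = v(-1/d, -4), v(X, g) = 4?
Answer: -361812884301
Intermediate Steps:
I(d) = 4
u(w, E) = 14 + 4*E*w (u(w, E) = (4*w)*E + 14 = 4*E*w + 14 = 14 + 4*E*w)
(-495010 + R(351, -305))*(u(-240, -447) + 302305) = (-495010 + 351)*((14 + 4*(-447)*(-240)) + 302305) = -494659*((14 + 429120) + 302305) = -494659*(429134 + 302305) = -494659*731439 = -361812884301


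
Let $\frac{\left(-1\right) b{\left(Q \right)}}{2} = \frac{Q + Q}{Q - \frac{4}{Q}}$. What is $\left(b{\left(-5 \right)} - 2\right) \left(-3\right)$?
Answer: $\frac{142}{7} \approx 20.286$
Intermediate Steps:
$b{\left(Q \right)} = - \frac{4 Q}{Q - \frac{4}{Q}}$ ($b{\left(Q \right)} = - 2 \frac{Q + Q}{Q - \frac{4}{Q}} = - 2 \frac{2 Q}{Q - \frac{4}{Q}} = - \frac{4 Q}{Q - \frac{4}{Q}}$)
$\left(b{\left(-5 \right)} - 2\right) \left(-3\right) = \left(- \frac{4 \left(-5\right)^{2}}{-4 + \left(-5\right)^{2}} - 2\right) \left(-3\right) = \left(\left(-4\right) 25 \frac{1}{-4 + 25} - 2\right) \left(-3\right) = \left(\left(-4\right) 25 \cdot \frac{1}{21} - 2\right) \left(-3\right) = \left(- \frac{100}{21} - 2\right) \left(-3\right) = \left(- \frac{142}{21}\right) \left(-3\right) = \frac{142}{7}$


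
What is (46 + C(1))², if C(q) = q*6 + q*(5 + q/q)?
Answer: 3364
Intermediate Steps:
C(q) = 12*q (C(q) = 6*q + q*(5 + 1) = 6*q + q*6 = 6*q + 6*q = 12*q)
(46 + C(1))² = (46 + 12*1)² = (46 + 12)² = 58² = 3364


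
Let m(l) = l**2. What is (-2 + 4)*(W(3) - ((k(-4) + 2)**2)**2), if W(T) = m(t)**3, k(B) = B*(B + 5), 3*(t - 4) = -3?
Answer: 1426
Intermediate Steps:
t = 3 (t = 4 + (1/3)*(-3) = 4 - 1 = 3)
k(B) = B*(5 + B)
W(T) = 729 (W(T) = (3**2)**3 = 9**3 = 729)
(-2 + 4)*(W(3) - ((k(-4) + 2)**2)**2) = (-2 + 4)*(729 - ((-4*(5 - 4) + 2)**2)**2) = 2*(729 - ((-4*1 + 2)**2)**2) = 2*(729 - ((-4 + 2)**2)**2) = 2*(729 - ((-2)**2)**2) = 2*(729 - 1*4**2) = 2*(729 - 1*16) = 2*(729 - 16) = 2*713 = 1426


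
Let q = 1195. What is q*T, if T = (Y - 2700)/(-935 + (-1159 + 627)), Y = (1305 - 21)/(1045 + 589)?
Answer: 878427770/399513 ≈ 2198.7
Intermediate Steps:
Y = 642/817 (Y = 1284/1634 = 1284*(1/1634) = 642/817 ≈ 0.78580)
T = 735086/399513 (T = (642/817 - 2700)/(-935 + (-1159 + 627)) = -2205258/(817*(-935 - 532)) = -2205258/817/(-1467) = -2205258/817*(-1/1467) = 735086/399513 ≈ 1.8400)
q*T = 1195*(735086/399513) = 878427770/399513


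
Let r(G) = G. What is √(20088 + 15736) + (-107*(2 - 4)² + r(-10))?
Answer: -438 + 4*√2239 ≈ -248.73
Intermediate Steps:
√(20088 + 15736) + (-107*(2 - 4)² + r(-10)) = √(20088 + 15736) + (-107*(2 - 4)² - 10) = √35824 + (-107*(-2)² - 10) = 4*√2239 + (-107*4 - 10) = 4*√2239 + (-428 - 10) = 4*√2239 - 438 = -438 + 4*√2239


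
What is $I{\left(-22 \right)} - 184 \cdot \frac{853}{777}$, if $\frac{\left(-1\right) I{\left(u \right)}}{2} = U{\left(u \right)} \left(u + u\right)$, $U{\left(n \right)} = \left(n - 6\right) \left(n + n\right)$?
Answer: $\frac{84082280}{777} \approx 1.0821 \cdot 10^{5}$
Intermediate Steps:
$U{\left(n \right)} = 2 n \left(-6 + n\right)$ ($U{\left(n \right)} = \left(-6 + n\right) 2 n = 2 n \left(-6 + n\right)$)
$I{\left(u \right)} = - 8 u^{2} \left(-6 + u\right)$ ($I{\left(u \right)} = - 2 \cdot 2 u \left(-6 + u\right) \left(u + u\right) = - 2 \cdot 2 u \left(-6 + u\right) 2 u = - 2 \cdot 4 u^{2} \left(-6 + u\right) = - 8 u^{2} \left(-6 + u\right)$)
$I{\left(-22 \right)} - 184 \cdot \frac{853}{777} = 8 \left(-22\right)^{2} \left(6 - -22\right) - 184 \cdot \frac{853}{777} = 8 \cdot 484 \left(6 + 22\right) - 184 \cdot 853 \cdot \frac{1}{777} = 8 \cdot 484 \cdot 28 - \frac{156952}{777} = 108416 - \frac{156952}{777} = \frac{84082280}{777}$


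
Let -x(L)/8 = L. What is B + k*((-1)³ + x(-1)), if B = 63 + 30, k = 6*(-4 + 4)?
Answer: 93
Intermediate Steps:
x(L) = -8*L
k = 0 (k = 6*0 = 0)
B = 93
B + k*((-1)³ + x(-1)) = 93 + 0*((-1)³ - 8*(-1)) = 93 + 0*(-1 + 8) = 93 + 0*7 = 93 + 0 = 93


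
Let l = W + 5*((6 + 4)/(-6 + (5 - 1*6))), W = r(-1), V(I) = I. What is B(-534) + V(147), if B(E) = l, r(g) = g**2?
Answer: 986/7 ≈ 140.86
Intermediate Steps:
W = 1 (W = (-1)**2 = 1)
l = -43/7 (l = 1 + 5*((6 + 4)/(-6 + (5 - 1*6))) = 1 + 5*(10/(-6 + (5 - 6))) = 1 + 5*(10/(-6 - 1)) = 1 + 5*(10/(-7)) = 1 + 5*(10*(-1/7)) = 1 + 5*(-10/7) = 1 - 50/7 = -43/7 ≈ -6.1429)
B(E) = -43/7
B(-534) + V(147) = -43/7 + 147 = 986/7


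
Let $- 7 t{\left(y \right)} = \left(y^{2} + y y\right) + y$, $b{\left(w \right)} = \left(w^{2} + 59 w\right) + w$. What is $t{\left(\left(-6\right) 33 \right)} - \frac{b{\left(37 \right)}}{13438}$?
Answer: $- \frac{1051011103}{94066} \approx -11173.0$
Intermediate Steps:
$b{\left(w \right)} = w^{2} + 60 w$
$t{\left(y \right)} = - \frac{2 y^{2}}{7} - \frac{y}{7}$ ($t{\left(y \right)} = - \frac{\left(y^{2} + y y\right) + y}{7} = - \frac{\left(y^{2} + y^{2}\right) + y}{7} = - \frac{2 y^{2} + y}{7} = - \frac{y + 2 y^{2}}{7} = - \frac{2 y^{2}}{7} - \frac{y}{7}$)
$t{\left(\left(-6\right) 33 \right)} - \frac{b{\left(37 \right)}}{13438} = - \frac{\left(-6\right) 33 \left(1 + 2 \left(\left(-6\right) 33\right)\right)}{7} - \frac{37 \left(60 + 37\right)}{13438} = \left(- \frac{1}{7}\right) \left(-198\right) \left(1 + 2 \left(-198\right)\right) - 37 \cdot 97 \cdot \frac{1}{13438} = \left(- \frac{1}{7}\right) \left(-198\right) \left(1 - 396\right) - 3589 \cdot \frac{1}{13438} = \left(- \frac{1}{7}\right) \left(-198\right) \left(-395\right) - \frac{3589}{13438} = - \frac{78210}{7} - \frac{3589}{13438} = - \frac{1051011103}{94066}$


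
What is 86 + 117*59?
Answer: 6989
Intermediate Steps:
86 + 117*59 = 86 + 6903 = 6989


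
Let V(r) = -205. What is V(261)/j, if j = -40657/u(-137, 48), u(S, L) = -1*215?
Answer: -44075/40657 ≈ -1.0841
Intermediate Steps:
u(S, L) = -215
j = 40657/215 (j = -40657/(-215) = -40657*(-1/215) = 40657/215 ≈ 189.10)
V(261)/j = -205/40657/215 = -205*215/40657 = -44075/40657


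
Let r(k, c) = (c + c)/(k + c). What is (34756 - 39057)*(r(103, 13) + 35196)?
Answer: -8779979681/58 ≈ -1.5138e+8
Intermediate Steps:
r(k, c) = 2*c/(c + k) (r(k, c) = (2*c)/(c + k) = 2*c/(c + k))
(34756 - 39057)*(r(103, 13) + 35196) = (34756 - 39057)*(2*13/(13 + 103) + 35196) = -4301*(2*13/116 + 35196) = -4301*(2*13*(1/116) + 35196) = -4301*(13/58 + 35196) = -4301*2041381/58 = -8779979681/58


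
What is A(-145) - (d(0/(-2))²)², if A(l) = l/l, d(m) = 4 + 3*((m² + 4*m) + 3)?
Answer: -28560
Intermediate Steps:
d(m) = 13 + 3*m² + 12*m (d(m) = 4 + 3*(3 + m² + 4*m) = 4 + (9 + 3*m² + 12*m) = 13 + 3*m² + 12*m)
A(l) = 1
A(-145) - (d(0/(-2))²)² = 1 - ((13 + 3*(0/(-2))² + 12*(0/(-2)))²)² = 1 - ((13 + 3*(0*(-½))² + 12*(0*(-½)))²)² = 1 - ((13 + 3*0² + 12*0)²)² = 1 - ((13 + 3*0 + 0)²)² = 1 - ((13 + 0 + 0)²)² = 1 - (13²)² = 1 - 1*169² = 1 - 1*28561 = 1 - 28561 = -28560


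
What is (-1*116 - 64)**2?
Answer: 32400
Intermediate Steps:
(-1*116 - 64)**2 = (-116 - 64)**2 = (-180)**2 = 32400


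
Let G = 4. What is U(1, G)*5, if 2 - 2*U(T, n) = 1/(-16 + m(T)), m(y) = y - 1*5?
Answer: 41/8 ≈ 5.1250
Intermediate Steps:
m(y) = -5 + y (m(y) = y - 5 = -5 + y)
U(T, n) = 1 - 1/(2*(-21 + T)) (U(T, n) = 1 - 1/(2*(-16 + (-5 + T))) = 1 - 1/(2*(-21 + T)))
U(1, G)*5 = ((-43/2 + 1)/(-21 + 1))*5 = (-41/2/(-20))*5 = -1/20*(-41/2)*5 = (41/40)*5 = 41/8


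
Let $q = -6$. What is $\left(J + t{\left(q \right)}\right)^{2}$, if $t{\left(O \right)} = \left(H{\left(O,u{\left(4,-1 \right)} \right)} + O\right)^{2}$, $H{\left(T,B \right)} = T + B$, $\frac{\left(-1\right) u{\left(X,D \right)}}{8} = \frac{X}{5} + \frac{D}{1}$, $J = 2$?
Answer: $\frac{7584516}{625} \approx 12135.0$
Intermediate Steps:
$u{\left(X,D \right)} = - 8 D - \frac{8 X}{5}$ ($u{\left(X,D \right)} = - 8 \left(\frac{X}{5} + \frac{D}{1}\right) = - 8 \left(X \frac{1}{5} + D 1\right) = - 8 \left(\frac{X}{5} + D\right) = - 8 \left(D + \frac{X}{5}\right) = - 8 D - \frac{8 X}{5}$)
$H{\left(T,B \right)} = B + T$
$t{\left(O \right)} = \left(\frac{8}{5} + 2 O\right)^{2}$ ($t{\left(O \right)} = \left(\left(\left(\left(-8\right) \left(-1\right) - \frac{32}{5}\right) + O\right) + O\right)^{2} = \left(\left(\left(8 - \frac{32}{5}\right) + O\right) + O\right)^{2} = \left(\left(\frac{8}{5} + O\right) + O\right)^{2} = \left(\frac{8}{5} + 2 O\right)^{2}$)
$\left(J + t{\left(q \right)}\right)^{2} = \left(2 + \frac{4 \left(4 + 5 \left(-6\right)\right)^{2}}{25}\right)^{2} = \left(2 + \frac{4 \left(4 - 30\right)^{2}}{25}\right)^{2} = \left(2 + \frac{4 \left(-26\right)^{2}}{25}\right)^{2} = \left(2 + \frac{4}{25} \cdot 676\right)^{2} = \left(2 + \frac{2704}{25}\right)^{2} = \left(\frac{2754}{25}\right)^{2} = \frac{7584516}{625}$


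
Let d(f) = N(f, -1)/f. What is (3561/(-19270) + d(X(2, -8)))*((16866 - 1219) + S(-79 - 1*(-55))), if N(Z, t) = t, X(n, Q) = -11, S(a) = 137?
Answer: -157058692/105985 ≈ -1481.9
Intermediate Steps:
d(f) = -1/f
(3561/(-19270) + d(X(2, -8)))*((16866 - 1219) + S(-79 - 1*(-55))) = (3561/(-19270) - 1/(-11))*((16866 - 1219) + 137) = (3561*(-1/19270) - 1*(-1/11))*(15647 + 137) = (-3561/19270 + 1/11)*15784 = -19901/211970*15784 = -157058692/105985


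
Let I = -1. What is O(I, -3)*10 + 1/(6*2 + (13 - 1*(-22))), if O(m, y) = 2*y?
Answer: -2819/47 ≈ -59.979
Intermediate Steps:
O(I, -3)*10 + 1/(6*2 + (13 - 1*(-22))) = (2*(-3))*10 + 1/(6*2 + (13 - 1*(-22))) = -6*10 + 1/(12 + (13 + 22)) = -60 + 1/(12 + 35) = -60 + 1/47 = -2819/47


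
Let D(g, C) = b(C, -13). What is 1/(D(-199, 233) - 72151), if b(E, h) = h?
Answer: -1/72164 ≈ -1.3857e-5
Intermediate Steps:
D(g, C) = -13
1/(D(-199, 233) - 72151) = 1/(-13 - 72151) = 1/(-72164) = -1/72164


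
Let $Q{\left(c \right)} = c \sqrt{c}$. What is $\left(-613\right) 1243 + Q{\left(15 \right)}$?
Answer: $-761959 + 15 \sqrt{15} \approx -7.619 \cdot 10^{5}$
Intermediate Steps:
$Q{\left(c \right)} = c^{\frac{3}{2}}$
$\left(-613\right) 1243 + Q{\left(15 \right)} = \left(-613\right) 1243 + 15^{\frac{3}{2}} = -761959 + 15 \sqrt{15}$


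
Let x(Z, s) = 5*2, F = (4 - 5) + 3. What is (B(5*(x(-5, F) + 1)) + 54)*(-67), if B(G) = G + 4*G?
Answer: -22043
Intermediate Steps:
F = 2 (F = -1 + 3 = 2)
x(Z, s) = 10
B(G) = 5*G
(B(5*(x(-5, F) + 1)) + 54)*(-67) = (5*(5*(10 + 1)) + 54)*(-67) = (5*(5*11) + 54)*(-67) = (5*55 + 54)*(-67) = (275 + 54)*(-67) = 329*(-67) = -22043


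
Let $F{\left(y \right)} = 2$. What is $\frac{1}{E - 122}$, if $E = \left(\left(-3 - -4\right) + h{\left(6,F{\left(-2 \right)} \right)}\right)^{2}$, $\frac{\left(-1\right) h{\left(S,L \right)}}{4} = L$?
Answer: $- \frac{1}{73} \approx -0.013699$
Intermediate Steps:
$h{\left(S,L \right)} = - 4 L$
$E = 49$ ($E = \left(\left(-3 - -4\right) - 8\right)^{2} = \left(\left(-3 + 4\right) - 8\right)^{2} = \left(1 - 8\right)^{2} = \left(-7\right)^{2} = 49$)
$\frac{1}{E - 122} = \frac{1}{49 - 122} = \frac{1}{-73} = - \frac{1}{73}$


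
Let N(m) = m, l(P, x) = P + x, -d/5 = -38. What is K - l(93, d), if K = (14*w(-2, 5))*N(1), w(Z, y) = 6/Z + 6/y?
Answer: -1541/5 ≈ -308.20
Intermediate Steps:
d = 190 (d = -5*(-38) = 190)
K = -126/5 (K = (14*(6/(-2) + 6/5))*1 = (14*(6*(-1/2) + 6*(1/5)))*1 = (14*(-3 + 6/5))*1 = (14*(-9/5))*1 = -126/5*1 = -126/5 ≈ -25.200)
K - l(93, d) = -126/5 - (93 + 190) = -126/5 - 1*283 = -126/5 - 283 = -1541/5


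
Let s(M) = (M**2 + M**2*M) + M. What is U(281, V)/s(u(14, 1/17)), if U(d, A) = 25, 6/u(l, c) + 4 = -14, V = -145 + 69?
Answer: -675/7 ≈ -96.429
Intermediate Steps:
V = -76
u(l, c) = -1/3 (u(l, c) = 6/(-4 - 14) = 6/(-18) = 6*(-1/18) = -1/3)
s(M) = M + M**2 + M**3 (s(M) = (M**2 + M**3) + M = M + M**2 + M**3)
U(281, V)/s(u(14, 1/17)) = 25/((-(1 - 1/3 + (-1/3)**2)/3)) = 25/((-(1 - 1/3 + 1/9)/3)) = 25/((-1/3*7/9)) = 25/(-7/27) = 25*(-27/7) = -675/7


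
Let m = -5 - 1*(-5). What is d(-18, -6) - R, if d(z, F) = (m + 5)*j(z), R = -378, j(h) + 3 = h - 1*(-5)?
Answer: 298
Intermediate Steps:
j(h) = 2 + h (j(h) = -3 + (h - 1*(-5)) = -3 + (h + 5) = -3 + (5 + h) = 2 + h)
m = 0 (m = -5 + 5 = 0)
d(z, F) = 10 + 5*z (d(z, F) = (0 + 5)*(2 + z) = 5*(2 + z) = 10 + 5*z)
d(-18, -6) - R = (10 + 5*(-18)) - 1*(-378) = (10 - 90) + 378 = -80 + 378 = 298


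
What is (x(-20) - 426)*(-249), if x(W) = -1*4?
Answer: 107070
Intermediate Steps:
x(W) = -4
(x(-20) - 426)*(-249) = (-4 - 426)*(-249) = -430*(-249) = 107070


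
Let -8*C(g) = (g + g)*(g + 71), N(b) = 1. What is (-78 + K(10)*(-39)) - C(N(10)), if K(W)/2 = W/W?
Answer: -138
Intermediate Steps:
K(W) = 2 (K(W) = 2*(W/W) = 2*1 = 2)
C(g) = -g*(71 + g)/4 (C(g) = -(g + g)*(g + 71)/8 = -2*g*(71 + g)/8 = -g*(71 + g)/4)
(-78 + K(10)*(-39)) - C(N(10)) = (-78 + 2*(-39)) - (-1)*(71 + 1)/4 = (-78 - 78) - (-1)*72/4 = -156 - 1*(-18) = -156 + 18 = -138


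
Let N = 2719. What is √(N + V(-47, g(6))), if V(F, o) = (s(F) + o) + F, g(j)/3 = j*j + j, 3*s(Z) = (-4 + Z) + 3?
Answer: √2782 ≈ 52.745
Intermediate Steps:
s(Z) = -⅓ + Z/3 (s(Z) = ((-4 + Z) + 3)/3 = (-1 + Z)/3 = -⅓ + Z/3)
g(j) = 3*j + 3*j² (g(j) = 3*(j*j + j) = 3*(j² + j) = 3*(j + j²) = 3*j + 3*j²)
V(F, o) = -⅓ + o + 4*F/3 (V(F, o) = ((-⅓ + F/3) + o) + F = (-⅓ + o + F/3) + F = -⅓ + o + 4*F/3)
√(N + V(-47, g(6))) = √(2719 + (-⅓ + 3*6*(1 + 6) + (4/3)*(-47))) = √(2719 + (-⅓ + 3*6*7 - 188/3)) = √(2719 + (-⅓ + 126 - 188/3)) = √(2719 + 63) = √2782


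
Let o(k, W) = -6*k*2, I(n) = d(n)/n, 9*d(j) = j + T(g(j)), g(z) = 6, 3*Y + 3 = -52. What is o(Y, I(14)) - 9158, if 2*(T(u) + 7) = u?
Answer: -8938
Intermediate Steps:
Y = -55/3 (Y = -1 + (⅓)*(-52) = -1 - 52/3 = -55/3 ≈ -18.333)
T(u) = -7 + u/2
d(j) = -4/9 + j/9 (d(j) = (j + (-7 + (½)*6))/9 = (j + (-7 + 3))/9 = (j - 4)/9 = (-4 + j)/9 = -4/9 + j/9)
I(n) = (-4/9 + n/9)/n
o(k, W) = -12*k
o(Y, I(14)) - 9158 = -12*(-55/3) - 9158 = 220 - 9158 = -8938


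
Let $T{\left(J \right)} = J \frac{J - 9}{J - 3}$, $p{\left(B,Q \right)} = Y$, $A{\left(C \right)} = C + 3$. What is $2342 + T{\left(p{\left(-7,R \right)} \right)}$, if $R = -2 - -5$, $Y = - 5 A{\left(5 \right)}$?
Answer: $\frac{98746}{43} \approx 2296.4$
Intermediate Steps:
$A{\left(C \right)} = 3 + C$
$Y = -40$ ($Y = - 5 \left(3 + 5\right) = \left(-5\right) 8 = -40$)
$R = 3$ ($R = -2 + 5 = 3$)
$p{\left(B,Q \right)} = -40$
$T{\left(J \right)} = \frac{J \left(-9 + J\right)}{-3 + J}$ ($T{\left(J \right)} = J \frac{-9 + J}{-3 + J} = \frac{J \left(-9 + J\right)}{-3 + J}$)
$2342 + T{\left(p{\left(-7,R \right)} \right)} = 2342 - \frac{40 \left(-9 - 40\right)}{-3 - 40} = 2342 - 40 \frac{1}{-43} \left(-49\right) = 2342 - \left(- \frac{40}{43}\right) \left(-49\right) = 2342 - \frac{1960}{43} = \frac{98746}{43}$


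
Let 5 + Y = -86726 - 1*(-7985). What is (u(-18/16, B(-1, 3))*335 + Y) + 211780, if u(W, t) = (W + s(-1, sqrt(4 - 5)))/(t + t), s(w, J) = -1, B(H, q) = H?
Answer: 2134239/16 ≈ 1.3339e+5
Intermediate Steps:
Y = -78746 (Y = -5 + (-86726 - 1*(-7985)) = -5 + (-86726 + 7985) = -5 - 78741 = -78746)
u(W, t) = (-1 + W)/(2*t) (u(W, t) = (W - 1)/(t + t) = (-1 + W)/((2*t)) = (-1 + W)*(1/(2*t)) = (-1 + W)/(2*t))
(u(-18/16, B(-1, 3))*335 + Y) + 211780 = (((1/2)*(-1 - 18/16)/(-1))*335 - 78746) + 211780 = (((1/2)*(-1)*(-1 - 18*1/16))*335 - 78746) + 211780 = (((1/2)*(-1)*(-1 - 9/8))*335 - 78746) + 211780 = (((1/2)*(-1)*(-17/8))*335 - 78746) + 211780 = ((17/16)*335 - 78746) + 211780 = (5695/16 - 78746) + 211780 = -1254241/16 + 211780 = 2134239/16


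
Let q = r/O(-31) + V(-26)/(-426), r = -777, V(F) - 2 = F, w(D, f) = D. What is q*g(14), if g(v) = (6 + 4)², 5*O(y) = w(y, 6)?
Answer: 27595900/2201 ≈ 12538.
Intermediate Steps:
V(F) = 2 + F
O(y) = y/5
g(v) = 100 (g(v) = 10² = 100)
q = 275959/2201 (q = -777/((⅕)*(-31)) + (2 - 26)/(-426) = -777/(-31/5) - 24*(-1/426) = -777*(-5/31) + 4/71 = 3885/31 + 4/71 = 275959/2201 ≈ 125.38)
q*g(14) = (275959/2201)*100 = 27595900/2201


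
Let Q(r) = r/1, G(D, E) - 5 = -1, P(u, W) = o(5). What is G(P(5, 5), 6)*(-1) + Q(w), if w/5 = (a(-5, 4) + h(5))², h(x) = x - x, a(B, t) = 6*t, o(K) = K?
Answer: 2876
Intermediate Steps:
P(u, W) = 5
G(D, E) = 4 (G(D, E) = 5 - 1 = 4)
h(x) = 0
w = 2880 (w = 5*(6*4 + 0)² = 5*(24 + 0)² = 5*24² = 5*576 = 2880)
Q(r) = r (Q(r) = r*1 = r)
G(P(5, 5), 6)*(-1) + Q(w) = 4*(-1) + 2880 = -4 + 2880 = 2876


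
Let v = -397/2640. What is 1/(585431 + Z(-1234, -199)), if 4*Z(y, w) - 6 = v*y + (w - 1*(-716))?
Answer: 5280/3092010989 ≈ 1.7076e-6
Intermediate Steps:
v = -397/2640 (v = -397*1/2640 = -397/2640 ≈ -0.15038)
Z(y, w) = 361/2 - 397*y/10560 + w/4 (Z(y, w) = 3/2 + (-397*y/2640 + (w - 1*(-716)))/4 = 3/2 + (-397*y/2640 + (w + 716))/4 = 3/2 + (-397*y/2640 + (716 + w))/4 = 3/2 + (716 + w - 397*y/2640)/4 = 3/2 + (179 - 397*y/10560 + w/4) = 361/2 - 397*y/10560 + w/4)
1/(585431 + Z(-1234, -199)) = 1/(585431 + (361/2 - 397/10560*(-1234) + (¼)*(-199))) = 1/(585431 + (361/2 + 244949/5280 - 199/4)) = 1/(585431 + 935309/5280) = 1/(3092010989/5280) = 5280/3092010989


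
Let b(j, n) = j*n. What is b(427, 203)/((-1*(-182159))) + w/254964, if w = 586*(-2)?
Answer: 5471761034/11610996819 ≈ 0.47126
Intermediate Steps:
w = -1172
b(427, 203)/((-1*(-182159))) + w/254964 = (427*203)/((-1*(-182159))) - 1172/254964 = 86681/182159 - 1172*1/254964 = 86681*(1/182159) - 293/63741 = 86681/182159 - 293/63741 = 5471761034/11610996819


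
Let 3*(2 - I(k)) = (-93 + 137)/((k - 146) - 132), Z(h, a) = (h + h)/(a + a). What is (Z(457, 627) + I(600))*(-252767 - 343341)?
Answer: -53823187428/33649 ≈ -1.5995e+6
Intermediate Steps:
Z(h, a) = h/a (Z(h, a) = (2*h)/((2*a)) = (2*h)*(1/(2*a)) = h/a)
I(k) = 2 - 44/(3*(-278 + k)) (I(k) = 2 - (-93 + 137)/(3*((k - 146) - 132)) = 2 - 44/(3*((-146 + k) - 132)) = 2 - 44/(3*(-278 + k)))
(Z(457, 627) + I(600))*(-252767 - 343341) = (457/627 + 2*(-856 + 3*600)/(3*(-278 + 600)))*(-252767 - 343341) = (457*(1/627) + (⅔)*(-856 + 1800)/322)*(-596108) = (457/627 + (⅔)*(1/322)*944)*(-596108) = (457/627 + 944/483)*(-596108) = (90291/33649)*(-596108) = -53823187428/33649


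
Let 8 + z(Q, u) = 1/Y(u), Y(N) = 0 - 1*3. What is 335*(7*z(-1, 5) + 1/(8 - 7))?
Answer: -57620/3 ≈ -19207.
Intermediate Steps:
Y(N) = -3 (Y(N) = 0 - 3 = -3)
z(Q, u) = -25/3 (z(Q, u) = -8 + 1/(-3) = -8 + 1*(-1/3) = -8 - 1/3 = -25/3)
335*(7*z(-1, 5) + 1/(8 - 7)) = 335*(7*(-25/3) + 1/(8 - 7)) = 335*(-175/3 + 1/1) = 335*(-175/3 + 1) = 335*(-172/3) = -57620/3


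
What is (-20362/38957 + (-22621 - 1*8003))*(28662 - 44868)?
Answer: 19334398623180/38957 ≈ 4.9630e+8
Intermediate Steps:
(-20362/38957 + (-22621 - 1*8003))*(28662 - 44868) = (-20362*1/38957 + (-22621 - 8003))*(-16206) = (-20362/38957 - 30624)*(-16206) = -1193039530/38957*(-16206) = 19334398623180/38957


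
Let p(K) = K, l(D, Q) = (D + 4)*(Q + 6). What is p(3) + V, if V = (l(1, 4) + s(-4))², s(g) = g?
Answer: 2119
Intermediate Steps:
l(D, Q) = (4 + D)*(6 + Q)
V = 2116 (V = ((24 + 4*4 + 6*1 + 1*4) - 4)² = ((24 + 16 + 6 + 4) - 4)² = (50 - 4)² = 46² = 2116)
p(3) + V = 3 + 2116 = 2119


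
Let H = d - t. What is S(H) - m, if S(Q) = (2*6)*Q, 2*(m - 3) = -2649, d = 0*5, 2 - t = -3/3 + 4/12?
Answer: 2579/2 ≈ 1289.5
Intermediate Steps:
t = 8/3 (t = 2 - (-3/3 + 4/12) = 2 - (-3*1/3 + 4*(1/12)) = 2 - (-1 + 1/3) = 2 - 1*(-2/3) = 2 + 2/3 = 8/3 ≈ 2.6667)
d = 0
m = -2643/2 (m = 3 + (1/2)*(-2649) = 3 - 2649/2 = -2643/2 ≈ -1321.5)
H = -8/3 (H = 0 - 1*8/3 = 0 - 8/3 = -8/3 ≈ -2.6667)
S(Q) = 12*Q
S(H) - m = 12*(-8/3) - 1*(-2643/2) = -32 + 2643/2 = 2579/2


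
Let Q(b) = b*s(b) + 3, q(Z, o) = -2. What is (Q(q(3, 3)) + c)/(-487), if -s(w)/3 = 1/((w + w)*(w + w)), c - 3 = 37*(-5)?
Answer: 1429/3896 ≈ 0.36679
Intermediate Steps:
c = -182 (c = 3 + 37*(-5) = 3 - 185 = -182)
s(w) = -3/(4*w²) (s(w) = -3/(w + w)² = -3*1/(4*w²) = -3/(4*w²))
Q(b) = 3 - 3/(4*b) (Q(b) = b*(-3/(4*b²)) + 3 = -3/(4*b) + 3 = 3 - 3/(4*b))
(Q(q(3, 3)) + c)/(-487) = ((3 - ¾/(-2)) - 182)/(-487) = -((3 - ¾*(-½)) - 182)/487 = -((3 + 3/8) - 182)/487 = -(27/8 - 182)/487 = -1/487*(-1429/8) = 1429/3896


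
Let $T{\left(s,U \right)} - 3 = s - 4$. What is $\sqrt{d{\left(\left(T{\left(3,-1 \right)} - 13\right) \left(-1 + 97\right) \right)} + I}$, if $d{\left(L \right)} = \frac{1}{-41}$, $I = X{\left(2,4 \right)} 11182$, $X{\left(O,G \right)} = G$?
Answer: $\frac{\sqrt{75187727}}{41} \approx 211.49$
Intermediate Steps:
$T{\left(s,U \right)} = -1 + s$ ($T{\left(s,U \right)} = 3 + \left(s - 4\right) = 3 + \left(-4 + s\right) = -1 + s$)
$I = 44728$ ($I = 4 \cdot 11182 = 44728$)
$d{\left(L \right)} = - \frac{1}{41}$
$\sqrt{d{\left(\left(T{\left(3,-1 \right)} - 13\right) \left(-1 + 97\right) \right)} + I} = \sqrt{- \frac{1}{41} + 44728} = \sqrt{\frac{1833847}{41}} = \frac{\sqrt{75187727}}{41}$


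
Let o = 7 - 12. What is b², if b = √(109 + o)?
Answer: 104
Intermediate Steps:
o = -5
b = 2*√26 (b = √(109 - 5) = √104 = 2*√26 ≈ 10.198)
b² = (2*√26)² = 104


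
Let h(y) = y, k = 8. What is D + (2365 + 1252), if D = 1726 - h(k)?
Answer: 5335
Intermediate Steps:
D = 1718 (D = 1726 - 1*8 = 1726 - 8 = 1718)
D + (2365 + 1252) = 1718 + (2365 + 1252) = 1718 + 3617 = 5335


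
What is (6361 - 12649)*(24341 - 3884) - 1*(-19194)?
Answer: -128614422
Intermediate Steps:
(6361 - 12649)*(24341 - 3884) - 1*(-19194) = -6288*20457 + 19194 = -128633616 + 19194 = -128614422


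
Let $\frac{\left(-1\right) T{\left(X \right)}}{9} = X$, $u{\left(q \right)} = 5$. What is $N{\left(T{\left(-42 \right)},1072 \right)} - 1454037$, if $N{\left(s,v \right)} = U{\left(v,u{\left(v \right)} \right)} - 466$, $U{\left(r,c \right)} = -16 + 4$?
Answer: $-1454515$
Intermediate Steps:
$U{\left(r,c \right)} = -12$
$T{\left(X \right)} = - 9 X$
$N{\left(s,v \right)} = -478$ ($N{\left(s,v \right)} = -12 - 466 = -478$)
$N{\left(T{\left(-42 \right)},1072 \right)} - 1454037 = -478 - 1454037 = -1454515$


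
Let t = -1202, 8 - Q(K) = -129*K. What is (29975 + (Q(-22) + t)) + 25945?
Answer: 51888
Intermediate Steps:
Q(K) = 8 + 129*K (Q(K) = 8 - (-129)*K = 8 + 129*K)
(29975 + (Q(-22) + t)) + 25945 = (29975 + ((8 + 129*(-22)) - 1202)) + 25945 = (29975 + ((8 - 2838) - 1202)) + 25945 = (29975 + (-2830 - 1202)) + 25945 = (29975 - 4032) + 25945 = 25943 + 25945 = 51888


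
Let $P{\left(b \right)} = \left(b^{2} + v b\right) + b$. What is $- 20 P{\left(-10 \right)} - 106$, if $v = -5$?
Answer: $-2906$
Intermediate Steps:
$P{\left(b \right)} = b^{2} - 4 b$ ($P{\left(b \right)} = \left(b^{2} - 5 b\right) + b = b^{2} - 4 b$)
$- 20 P{\left(-10 \right)} - 106 = - 20 \left(- 10 \left(-4 - 10\right)\right) - 106 = - 20 \left(\left(-10\right) \left(-14\right)\right) - 106 = \left(-20\right) 140 - 106 = -2800 - 106 = -2906$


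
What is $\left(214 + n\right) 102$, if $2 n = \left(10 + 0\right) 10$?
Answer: $26928$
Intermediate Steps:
$n = 50$ ($n = \frac{\left(10 + 0\right) 10}{2} = \frac{10 \cdot 10}{2} = \frac{1}{2} \cdot 100 = 50$)
$\left(214 + n\right) 102 = \left(214 + 50\right) 102 = 264 \cdot 102 = 26928$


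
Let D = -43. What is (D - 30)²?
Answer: 5329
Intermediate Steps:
(D - 30)² = (-43 - 30)² = (-73)² = 5329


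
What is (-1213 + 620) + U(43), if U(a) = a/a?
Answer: -592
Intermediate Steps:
U(a) = 1
(-1213 + 620) + U(43) = (-1213 + 620) + 1 = -593 + 1 = -592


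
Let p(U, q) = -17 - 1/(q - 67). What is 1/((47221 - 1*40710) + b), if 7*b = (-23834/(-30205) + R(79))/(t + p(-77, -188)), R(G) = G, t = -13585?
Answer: 146672840083/954986738868934 ≈ 0.00015359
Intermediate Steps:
p(U, q) = -17 - 1/(-67 + q)
b = -122911479/146672840083 (b = ((-23834/(-30205) + 79)/(-13585 + (1138 - 17*(-188))/(-67 - 188)))/7 = ((-23834*(-1/30205) + 79)/(-13585 + (1138 + 3196)/(-255)))/7 = ((23834/30205 + 79)/(-13585 - 1/255*4334))/7 = (2410029/(30205*(-13585 - 4334/255)))/7 = (2410029/(30205*(-3468509/255)))/7 = ((2410029/30205)*(-255/3468509))/7 = (1/7)*(-122911479/20953262869) = -122911479/146672840083 ≈ -0.00083800)
1/((47221 - 1*40710) + b) = 1/((47221 - 1*40710) - 122911479/146672840083) = 1/((47221 - 40710) - 122911479/146672840083) = 1/(6511 - 122911479/146672840083) = 1/(954986738868934/146672840083) = 146672840083/954986738868934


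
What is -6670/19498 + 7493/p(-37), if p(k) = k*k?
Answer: 68483642/13346381 ≈ 5.1312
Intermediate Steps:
p(k) = k**2
-6670/19498 + 7493/p(-37) = -6670/19498 + 7493/((-37)**2) = -6670*1/19498 + 7493/1369 = -3335/9749 + 7493*(1/1369) = -3335/9749 + 7493/1369 = 68483642/13346381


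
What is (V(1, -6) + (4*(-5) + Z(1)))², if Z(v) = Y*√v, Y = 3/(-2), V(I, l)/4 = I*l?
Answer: 8281/4 ≈ 2070.3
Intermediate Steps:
V(I, l) = 4*I*l (V(I, l) = 4*(I*l) = 4*I*l)
Y = -3/2 (Y = 3*(-½) = -3/2 ≈ -1.5000)
Z(v) = -3*√v/2
(V(1, -6) + (4*(-5) + Z(1)))² = (4*1*(-6) + (4*(-5) - 3*√1/2))² = (-24 + (-20 - 3/2*1))² = (-24 + (-20 - 3/2))² = (-24 - 43/2)² = (-91/2)² = 8281/4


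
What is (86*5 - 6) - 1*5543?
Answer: -5119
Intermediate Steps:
(86*5 - 6) - 1*5543 = (430 - 6) - 5543 = 424 - 5543 = -5119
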